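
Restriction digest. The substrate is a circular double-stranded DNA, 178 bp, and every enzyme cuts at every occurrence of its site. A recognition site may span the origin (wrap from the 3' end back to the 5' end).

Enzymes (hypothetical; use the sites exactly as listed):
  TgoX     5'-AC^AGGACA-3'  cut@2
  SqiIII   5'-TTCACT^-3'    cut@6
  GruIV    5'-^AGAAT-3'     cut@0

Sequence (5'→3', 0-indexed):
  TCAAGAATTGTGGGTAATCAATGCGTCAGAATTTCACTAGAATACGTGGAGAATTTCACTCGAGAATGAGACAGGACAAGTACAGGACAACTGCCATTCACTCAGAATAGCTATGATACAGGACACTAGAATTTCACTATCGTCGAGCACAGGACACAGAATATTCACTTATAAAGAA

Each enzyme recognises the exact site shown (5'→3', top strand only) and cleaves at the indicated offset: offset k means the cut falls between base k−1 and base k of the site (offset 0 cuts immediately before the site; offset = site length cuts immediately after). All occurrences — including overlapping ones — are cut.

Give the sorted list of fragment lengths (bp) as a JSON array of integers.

[1,2,5,7,7,8,10,11,11,11,11,11,12,12,16,19,24]

Per-enzyme occurrences:
  TgoX (ACAGGACA, off=2): starts [70, 81, 117, 148] → cuts [72, 83, 119, 150]
  SqiIII (TTCACT, off=6): starts [32, 54, 96, 132, 163] → cuts [38, 60, 102, 138, 169]
  GruIV (AGAAT, off=0): starts [3, 27, 38, 49, 62, 103, 127, 157, 174] → cuts [3, 27, 38, 49, 62, 103, 127, 157, 174]

Pooled cuts: [3, 27, 38, 49, 60, 62, 72, 83, 102, 103, 119, 127, 138, 150, 157, 169, 174]

Fragment lengths:
  3→27: 24 bp
  27→38: 11 bp
  38→49: 11 bp
  49→60: 11 bp
  60→62: 2 bp
  62→72: 10 bp
  72→83: 11 bp
  83→102: 19 bp
  102→103: 1 bp
  103→119: 16 bp
  119→127: 8 bp
  127→138: 11 bp
  138→150: 12 bp
  150→157: 7 bp
  157→169: 12 bp
  169→174: 5 bp
  174→3 (wrap): 178-174+3 = 7 bp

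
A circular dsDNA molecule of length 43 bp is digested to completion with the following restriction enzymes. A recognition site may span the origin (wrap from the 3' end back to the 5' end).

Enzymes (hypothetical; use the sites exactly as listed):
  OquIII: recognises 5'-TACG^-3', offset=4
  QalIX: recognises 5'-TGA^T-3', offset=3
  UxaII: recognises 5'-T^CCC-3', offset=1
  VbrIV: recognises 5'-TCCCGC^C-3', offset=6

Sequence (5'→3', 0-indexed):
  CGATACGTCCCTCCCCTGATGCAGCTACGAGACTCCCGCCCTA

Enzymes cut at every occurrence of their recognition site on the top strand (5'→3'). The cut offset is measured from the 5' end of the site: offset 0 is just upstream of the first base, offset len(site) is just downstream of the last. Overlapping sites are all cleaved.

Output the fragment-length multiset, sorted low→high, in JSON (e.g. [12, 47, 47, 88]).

Per-enzyme occurrences:
  OquIII (TACG, off=4): starts [3, 25, 41] → cuts [2, 7, 29]
  QalIX (TGAT, off=3): starts [16] → cuts [19]
  UxaII (TCCC, off=1): starts [7, 11, 33] → cuts [8, 12, 34]
  VbrIV (TCCCGCC, off=6): starts [33] → cuts [39]

Pooled cuts: [2, 7, 8, 12, 19, 29, 34, 39]

Fragment lengths:
  2→7: 5 bp
  7→8: 1 bp
  8→12: 4 bp
  12→19: 7 bp
  19→29: 10 bp
  29→34: 5 bp
  34→39: 5 bp
  39→2 (wrap): 43-39+2 = 6 bp

[1,4,5,5,5,6,7,10]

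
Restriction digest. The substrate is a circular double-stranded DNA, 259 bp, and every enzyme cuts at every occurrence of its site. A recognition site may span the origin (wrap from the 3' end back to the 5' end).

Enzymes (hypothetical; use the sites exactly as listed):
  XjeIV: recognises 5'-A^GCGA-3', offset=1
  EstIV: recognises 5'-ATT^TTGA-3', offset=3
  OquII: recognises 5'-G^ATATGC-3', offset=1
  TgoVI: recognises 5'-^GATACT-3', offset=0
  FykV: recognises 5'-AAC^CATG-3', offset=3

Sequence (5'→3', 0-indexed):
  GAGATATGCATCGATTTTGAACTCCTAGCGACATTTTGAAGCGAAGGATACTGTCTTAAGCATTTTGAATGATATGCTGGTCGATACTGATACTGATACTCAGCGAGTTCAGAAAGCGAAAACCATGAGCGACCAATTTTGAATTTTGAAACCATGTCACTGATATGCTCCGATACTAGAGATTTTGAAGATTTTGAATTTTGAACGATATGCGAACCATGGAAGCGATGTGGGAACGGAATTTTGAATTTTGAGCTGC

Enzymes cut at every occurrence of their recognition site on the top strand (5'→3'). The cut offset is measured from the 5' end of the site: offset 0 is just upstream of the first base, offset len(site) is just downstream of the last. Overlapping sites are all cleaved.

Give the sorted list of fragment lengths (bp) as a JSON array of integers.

[5,5,6,6,6,7,7,7,7,7,7,7,8,8,8,9,9,10,10,10,11,11,12,13,13,13,18,19]

Scan for sites:
  XjeIV (AGCGA, off=1): starts [26, 39, 101, 114, 127, 223] → cuts [27, 40, 102, 115, 128, 224]
  EstIV (ATTTTGA, off=3): starts [13, 32, 61, 135, 142, 181, 190, 197, 240, 247] → cuts [16, 35, 64, 138, 145, 184, 193, 200, 243, 250]
  OquII (GATATGC, off=1): starts [2, 70, 161, 206] → cuts [3, 71, 162, 207]
  TgoVI (GATACT, off=0): starts [46, 82, 88, 94, 171] → cuts [46, 82, 88, 94, 171]
  FykV (AACCATG, off=3): starts [120, 149, 214] → cuts [123, 152, 217]

All cut coordinates (distinct, sorted): [3, 16, 27, 35, 40, 46, 64, 71, 82, 88, 94, 102, 115, 123, 128, 138, 145, 152, 162, 171, 184, 193, 200, 207, 217, 224, 243, 250]

Fragment lengths:
  3→16: 13 bp
  16→27: 11 bp
  27→35: 8 bp
  35→40: 5 bp
  40→46: 6 bp
  46→64: 18 bp
  64→71: 7 bp
  71→82: 11 bp
  82→88: 6 bp
  88→94: 6 bp
  94→102: 8 bp
  102→115: 13 bp
  115→123: 8 bp
  123→128: 5 bp
  128→138: 10 bp
  138→145: 7 bp
  145→152: 7 bp
  152→162: 10 bp
  162→171: 9 bp
  171→184: 13 bp
  184→193: 9 bp
  193→200: 7 bp
  200→207: 7 bp
  207→217: 10 bp
  217→224: 7 bp
  224→243: 19 bp
  243→250: 7 bp
  250→3 (wrap): 259-250+3 = 12 bp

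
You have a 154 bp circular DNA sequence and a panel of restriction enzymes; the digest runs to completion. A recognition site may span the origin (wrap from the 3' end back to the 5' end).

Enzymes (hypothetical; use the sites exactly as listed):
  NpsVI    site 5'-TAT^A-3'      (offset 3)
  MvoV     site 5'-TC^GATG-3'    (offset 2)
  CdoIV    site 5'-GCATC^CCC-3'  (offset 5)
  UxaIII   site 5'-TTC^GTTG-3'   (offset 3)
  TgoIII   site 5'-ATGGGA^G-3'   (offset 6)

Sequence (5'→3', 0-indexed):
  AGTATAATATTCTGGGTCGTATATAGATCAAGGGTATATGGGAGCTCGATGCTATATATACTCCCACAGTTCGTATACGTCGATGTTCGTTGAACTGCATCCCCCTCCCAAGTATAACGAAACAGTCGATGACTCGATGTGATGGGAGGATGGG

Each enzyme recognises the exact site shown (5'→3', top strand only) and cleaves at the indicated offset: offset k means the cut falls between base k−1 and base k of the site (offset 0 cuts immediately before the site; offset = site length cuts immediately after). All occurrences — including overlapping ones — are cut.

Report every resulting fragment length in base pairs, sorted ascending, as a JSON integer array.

[2,2,2,4,4,5,6,7,8,8,8,12,12,13,13,14,17,17]

Scan for sites:
  NpsVI TATA/3: at [2, 19, 21, 34, 52, 54, 56, 73, 112] ⇒ [5, 22, 24, 37, 55, 57, 59, 76, 115]
  MvoV TCGATG/2: at [45, 79, 125, 133] ⇒ [47, 81, 127, 135]
  CdoIV GCATCCCC/5: at [96] ⇒ [101]
  UxaIII TTCGTTG/3: at [85] ⇒ [88]
  TgoIII ATGGGAG/6: at [37, 141, 149] ⇒ [1, 43, 147]

All cut coordinates (distinct, sorted): [1, 5, 22, 24, 37, 43, 47, 55, 57, 59, 76, 81, 88, 101, 115, 127, 135, 147]

Fragment lengths:
  1→5: 4 bp
  5→22: 17 bp
  22→24: 2 bp
  24→37: 13 bp
  37→43: 6 bp
  43→47: 4 bp
  47→55: 8 bp
  55→57: 2 bp
  57→59: 2 bp
  59→76: 17 bp
  76→81: 5 bp
  81→88: 7 bp
  88→101: 13 bp
  101→115: 14 bp
  115→127: 12 bp
  127→135: 8 bp
  135→147: 12 bp
  147→1 (wrap): 154-147+1 = 8 bp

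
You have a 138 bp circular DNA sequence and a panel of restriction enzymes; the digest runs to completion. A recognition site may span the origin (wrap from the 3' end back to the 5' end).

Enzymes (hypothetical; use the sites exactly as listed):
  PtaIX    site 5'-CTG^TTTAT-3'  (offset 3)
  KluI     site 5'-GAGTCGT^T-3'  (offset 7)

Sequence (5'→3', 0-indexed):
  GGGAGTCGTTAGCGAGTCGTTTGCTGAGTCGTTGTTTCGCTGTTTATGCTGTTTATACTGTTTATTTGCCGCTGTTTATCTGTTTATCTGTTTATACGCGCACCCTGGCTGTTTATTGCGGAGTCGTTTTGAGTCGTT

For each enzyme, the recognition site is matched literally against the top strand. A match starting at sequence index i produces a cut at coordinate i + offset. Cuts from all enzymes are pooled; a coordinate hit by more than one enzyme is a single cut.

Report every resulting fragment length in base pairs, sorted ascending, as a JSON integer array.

Per-enzyme occurrences:
  PtaIX CTGTTTAT/3: at [39, 48, 57, 71, 79, 87, 108] ⇒ [42, 51, 60, 74, 82, 90, 111]
  KluI GAGTCGTT/7: at [2, 13, 25, 120, 130] ⇒ [9, 20, 32, 127, 137]

All cut coordinates (distinct, sorted): [9, 20, 32, 42, 51, 60, 74, 82, 90, 111, 127, 137]

Fragments:
  9→20: 11 bp
  20→32: 12 bp
  32→42: 10 bp
  42→51: 9 bp
  51→60: 9 bp
  60→74: 14 bp
  74→82: 8 bp
  82→90: 8 bp
  90→111: 21 bp
  111→127: 16 bp
  127→137: 10 bp
  137→9 (wrap): 138-137+9 = 10 bp

[8,8,9,9,10,10,10,11,12,14,16,21]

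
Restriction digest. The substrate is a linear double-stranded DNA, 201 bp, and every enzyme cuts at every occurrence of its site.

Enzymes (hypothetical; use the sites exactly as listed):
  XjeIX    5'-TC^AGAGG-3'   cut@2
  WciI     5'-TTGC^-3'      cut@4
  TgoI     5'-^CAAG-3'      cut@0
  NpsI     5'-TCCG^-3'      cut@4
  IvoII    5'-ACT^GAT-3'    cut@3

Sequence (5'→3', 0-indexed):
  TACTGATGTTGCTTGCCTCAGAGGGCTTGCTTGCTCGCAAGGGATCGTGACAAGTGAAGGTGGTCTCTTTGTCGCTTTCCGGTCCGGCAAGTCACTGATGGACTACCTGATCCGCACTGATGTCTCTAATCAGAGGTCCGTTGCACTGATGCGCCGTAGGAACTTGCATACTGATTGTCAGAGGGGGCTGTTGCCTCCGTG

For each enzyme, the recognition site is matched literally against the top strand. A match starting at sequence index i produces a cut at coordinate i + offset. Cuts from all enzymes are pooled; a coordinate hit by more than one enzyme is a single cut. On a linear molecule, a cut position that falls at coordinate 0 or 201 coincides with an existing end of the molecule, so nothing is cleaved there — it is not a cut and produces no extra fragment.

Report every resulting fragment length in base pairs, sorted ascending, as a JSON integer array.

[1,2,3,3,3,4,4,4,4,4,5,5,5,7,8,9,9,11,13,13,15,18,20,31]

Site scan:
  XjeIX TCAGAGG/2: at [17, 129, 177] ⇒ [19, 131, 179]
  WciI TTGC/4: at [8, 12, 26, 30, 140, 163, 190] ⇒ [12, 16, 30, 34, 144, 167, 194]
  TgoI CAAG/0: at [37, 50, 87] ⇒ [37, 50, 87]
  NpsI TCCG/4: at [77, 82, 110, 136, 195] ⇒ [81, 86, 114, 140, 199]
  IvoII ACTGAT/3: at [1, 93, 115, 144, 169] ⇒ [4, 96, 118, 147, 172]

Pooled cuts: [4, 12, 16, 19, 30, 34, 37, 50, 81, 86, 87, 96, 114, 118, 131, 140, 144, 147, 167, 172, 179, 194, 199]

Fragment lengths:
  [0,4): 4 bp
  [4,12): 8 bp
  [12,16): 4 bp
  [16,19): 3 bp
  [19,30): 11 bp
  [30,34): 4 bp
  [34,37): 3 bp
  [37,50): 13 bp
  [50,81): 31 bp
  [81,86): 5 bp
  [86,87): 1 bp
  [87,96): 9 bp
  [96,114): 18 bp
  [114,118): 4 bp
  [118,131): 13 bp
  [131,140): 9 bp
  [140,144): 4 bp
  [144,147): 3 bp
  [147,167): 20 bp
  [167,172): 5 bp
  [172,179): 7 bp
  [179,194): 15 bp
  [194,199): 5 bp
  [199,201): 2 bp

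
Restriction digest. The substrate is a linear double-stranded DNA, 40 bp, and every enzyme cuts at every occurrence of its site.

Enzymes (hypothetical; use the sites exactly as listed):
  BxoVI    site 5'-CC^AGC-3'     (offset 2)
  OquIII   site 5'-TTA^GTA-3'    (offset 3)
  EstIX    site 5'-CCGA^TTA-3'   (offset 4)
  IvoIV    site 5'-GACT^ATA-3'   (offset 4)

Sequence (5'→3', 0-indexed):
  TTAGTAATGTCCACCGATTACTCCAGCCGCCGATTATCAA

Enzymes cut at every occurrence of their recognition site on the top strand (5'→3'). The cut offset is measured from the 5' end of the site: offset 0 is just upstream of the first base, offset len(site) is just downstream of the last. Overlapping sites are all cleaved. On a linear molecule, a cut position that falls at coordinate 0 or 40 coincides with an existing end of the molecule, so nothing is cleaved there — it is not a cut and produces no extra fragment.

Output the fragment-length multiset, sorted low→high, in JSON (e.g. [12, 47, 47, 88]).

Site scan:
  BxoVI (CCAGC, off=2): starts [22] → cuts [24]
  OquIII (TTAGTA, off=3): starts [0] → cuts [3]
  EstIX (CCGATTA, off=4): starts [13, 29] → cuts [17, 33]
  IvoIV (GACTATA, off=4): no sites

Pooled cuts: [3, 17, 24, 33]

Fragment lengths:
  [0,3): 3 bp
  [3,17): 14 bp
  [17,24): 7 bp
  [24,33): 9 bp
  [33,40): 7 bp

[3,7,7,9,14]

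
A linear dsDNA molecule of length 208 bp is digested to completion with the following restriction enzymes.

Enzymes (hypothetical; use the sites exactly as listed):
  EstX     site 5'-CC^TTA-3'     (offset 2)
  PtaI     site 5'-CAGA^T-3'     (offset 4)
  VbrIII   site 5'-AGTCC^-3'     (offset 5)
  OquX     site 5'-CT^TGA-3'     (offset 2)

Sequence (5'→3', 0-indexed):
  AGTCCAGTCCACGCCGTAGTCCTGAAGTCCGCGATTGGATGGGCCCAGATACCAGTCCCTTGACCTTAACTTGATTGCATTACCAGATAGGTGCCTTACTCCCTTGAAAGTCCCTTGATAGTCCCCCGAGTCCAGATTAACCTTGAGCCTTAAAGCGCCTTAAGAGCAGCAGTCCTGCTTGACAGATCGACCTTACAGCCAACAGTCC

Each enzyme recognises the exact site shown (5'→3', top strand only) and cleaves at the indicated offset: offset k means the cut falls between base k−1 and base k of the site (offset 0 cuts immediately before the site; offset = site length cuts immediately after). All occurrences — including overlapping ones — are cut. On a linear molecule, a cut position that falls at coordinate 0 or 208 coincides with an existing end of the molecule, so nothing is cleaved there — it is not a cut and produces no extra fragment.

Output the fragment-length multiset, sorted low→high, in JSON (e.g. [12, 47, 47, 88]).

Site scan:
  EstX CCTTA/2: at [63, 93, 147, 157, 190] ⇒ [65, 95, 149, 159, 192]
  PtaI CAGAT/4: at [45, 83, 132, 182] ⇒ [49, 87, 136, 186]
  VbrIII AGTCC/5: at [0, 5, 17, 25, 53, 108, 119, 128, 170, 203] ⇒ [5, 10, 22, 30, 58, 113, 124, 133, 175] (position 208 is a terminus of the linear molecule — no cut)
  OquX CTTGA/2: at [58, 69, 102, 113, 141, 177] ⇒ [60, 71, 104, 115, 143, 179]

All cut coordinates (distinct, sorted): [5, 10, 22, 30, 49, 58, 60, 65, 71, 87, 95, 104, 113, 115, 124, 133, 136, 143, 149, 159, 175, 179, 186, 192]

Fragments:
  [0,5): 5 bp
  [5,10): 5 bp
  [10,22): 12 bp
  [22,30): 8 bp
  [30,49): 19 bp
  [49,58): 9 bp
  [58,60): 2 bp
  [60,65): 5 bp
  [65,71): 6 bp
  [71,87): 16 bp
  [87,95): 8 bp
  [95,104): 9 bp
  [104,113): 9 bp
  [113,115): 2 bp
  [115,124): 9 bp
  [124,133): 9 bp
  [133,136): 3 bp
  [136,143): 7 bp
  [143,149): 6 bp
  [149,159): 10 bp
  [159,175): 16 bp
  [175,179): 4 bp
  [179,186): 7 bp
  [186,192): 6 bp
  [192,208): 16 bp

[2,2,3,4,5,5,5,6,6,6,7,7,8,8,9,9,9,9,9,10,12,16,16,16,19]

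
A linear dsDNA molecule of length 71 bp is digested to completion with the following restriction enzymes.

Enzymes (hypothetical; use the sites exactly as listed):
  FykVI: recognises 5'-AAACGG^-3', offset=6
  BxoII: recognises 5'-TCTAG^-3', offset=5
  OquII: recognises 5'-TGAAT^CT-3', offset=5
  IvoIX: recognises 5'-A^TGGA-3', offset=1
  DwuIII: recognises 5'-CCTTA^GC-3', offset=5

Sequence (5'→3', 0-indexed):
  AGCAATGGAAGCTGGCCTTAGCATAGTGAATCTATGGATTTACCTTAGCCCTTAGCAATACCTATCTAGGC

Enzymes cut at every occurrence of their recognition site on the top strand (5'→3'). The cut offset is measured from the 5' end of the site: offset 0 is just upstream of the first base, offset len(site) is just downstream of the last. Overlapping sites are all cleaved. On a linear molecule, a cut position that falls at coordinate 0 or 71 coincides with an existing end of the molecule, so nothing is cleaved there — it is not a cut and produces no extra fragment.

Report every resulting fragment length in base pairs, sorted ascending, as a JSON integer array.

Scan for sites:
  FykVI (AAACGG, off=6): no sites
  BxoII TCTAG/5: at [64] ⇒ [69]
  OquII TGAATCT/5: at [26] ⇒ [31]
  IvoIX ATGGA/1: at [4, 33] ⇒ [5, 34]
  DwuIII CCTTAGC/5: at [15, 42, 49] ⇒ [20, 47, 54]

All cut coordinates (distinct, sorted): [5, 20, 31, 34, 47, 54, 69]

Fragments:
  [0,5): 5 bp
  [5,20): 15 bp
  [20,31): 11 bp
  [31,34): 3 bp
  [34,47): 13 bp
  [47,54): 7 bp
  [54,69): 15 bp
  [69,71): 2 bp

[2,3,5,7,11,13,15,15]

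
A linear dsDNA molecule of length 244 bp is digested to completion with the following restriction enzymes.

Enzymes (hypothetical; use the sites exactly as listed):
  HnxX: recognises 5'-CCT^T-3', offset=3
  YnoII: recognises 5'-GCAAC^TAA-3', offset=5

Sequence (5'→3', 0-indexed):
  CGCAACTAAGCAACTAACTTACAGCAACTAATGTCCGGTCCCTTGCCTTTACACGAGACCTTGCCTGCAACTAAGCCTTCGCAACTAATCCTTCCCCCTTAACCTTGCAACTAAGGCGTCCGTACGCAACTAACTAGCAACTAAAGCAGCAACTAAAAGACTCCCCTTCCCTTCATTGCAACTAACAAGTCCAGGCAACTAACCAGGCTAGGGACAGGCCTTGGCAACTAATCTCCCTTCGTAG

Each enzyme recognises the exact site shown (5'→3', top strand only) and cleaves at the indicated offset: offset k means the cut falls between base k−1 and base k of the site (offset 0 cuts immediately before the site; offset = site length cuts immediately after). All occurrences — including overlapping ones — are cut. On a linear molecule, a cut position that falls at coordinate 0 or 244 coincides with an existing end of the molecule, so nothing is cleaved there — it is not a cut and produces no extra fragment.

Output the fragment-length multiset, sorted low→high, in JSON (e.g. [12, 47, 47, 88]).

Site scan:
  HnxX (CCTT, off=3): starts [40, 45, 58, 75, 89, 96, 102, 164, 169, 218, 235] → cuts [43, 48, 61, 78, 92, 99, 105, 167, 172, 221, 238]
  YnoII (GCAACTAA, off=5): starts [1, 9, 23, 66, 80, 106, 125, 136, 148, 177, 194, 223] → cuts [6, 14, 28, 71, 85, 111, 130, 141, 153, 182, 199, 228]

Pooled cuts: [6, 14, 28, 43, 48, 61, 71, 78, 85, 92, 99, 105, 111, 130, 141, 153, 167, 172, 182, 199, 221, 228, 238]

Fragments:
  [0,6): 6 bp
  [6,14): 8 bp
  [14,28): 14 bp
  [28,43): 15 bp
  [43,48): 5 bp
  [48,61): 13 bp
  [61,71): 10 bp
  [71,78): 7 bp
  [78,85): 7 bp
  [85,92): 7 bp
  [92,99): 7 bp
  [99,105): 6 bp
  [105,111): 6 bp
  [111,130): 19 bp
  [130,141): 11 bp
  [141,153): 12 bp
  [153,167): 14 bp
  [167,172): 5 bp
  [172,182): 10 bp
  [182,199): 17 bp
  [199,221): 22 bp
  [221,228): 7 bp
  [228,238): 10 bp
  [238,244): 6 bp

[5,5,6,6,6,6,7,7,7,7,7,8,10,10,10,11,12,13,14,14,15,17,19,22]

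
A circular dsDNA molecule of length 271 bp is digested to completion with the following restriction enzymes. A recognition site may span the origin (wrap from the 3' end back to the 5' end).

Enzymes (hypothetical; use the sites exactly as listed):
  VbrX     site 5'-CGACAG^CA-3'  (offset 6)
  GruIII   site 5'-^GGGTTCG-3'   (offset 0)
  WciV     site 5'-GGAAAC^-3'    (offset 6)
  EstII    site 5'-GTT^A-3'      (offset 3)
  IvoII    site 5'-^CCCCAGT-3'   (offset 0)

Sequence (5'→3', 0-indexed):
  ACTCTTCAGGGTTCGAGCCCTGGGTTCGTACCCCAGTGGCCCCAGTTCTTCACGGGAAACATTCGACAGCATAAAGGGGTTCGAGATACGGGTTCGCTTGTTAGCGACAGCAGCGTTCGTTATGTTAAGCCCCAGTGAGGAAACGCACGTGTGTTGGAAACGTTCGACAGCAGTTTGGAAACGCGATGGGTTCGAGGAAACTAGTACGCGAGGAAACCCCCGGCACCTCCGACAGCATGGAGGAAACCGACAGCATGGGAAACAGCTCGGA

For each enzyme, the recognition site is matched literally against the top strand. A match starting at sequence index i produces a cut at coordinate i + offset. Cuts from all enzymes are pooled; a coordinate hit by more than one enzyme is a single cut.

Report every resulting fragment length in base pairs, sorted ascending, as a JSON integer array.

[3,5,5,6,7,8,9,9,9,9,10,11,12,12,13,13,13,14,15,16,16,17,18,21]

Scan for sites:
  VbrX (CGACAGCA, off=6): starts [63, 104, 164, 229, 247] → cuts [69, 110, 170, 235, 253]
  GruIII (GGGTTCG, off=0): starts [8, 21, 76, 89, 187] → cuts [8, 21, 76, 89, 187]
  WciV (GGAAAC, off=6): starts [54, 138, 155, 176, 195, 211, 241, 257] → cuts [60, 144, 161, 182, 201, 217, 247, 263]
  EstII (GTTA, off=3): starts [99, 118, 123] → cuts [102, 121, 126]
  IvoII (CCCCAGT, off=0): starts [30, 39, 129] → cuts [30, 39, 129]

All cut coordinates (distinct, sorted): [8, 21, 30, 39, 60, 69, 76, 89, 102, 110, 121, 126, 129, 144, 161, 170, 182, 187, 201, 217, 235, 247, 253, 263]

Fragment lengths:
  8→21: 13 bp
  21→30: 9 bp
  30→39: 9 bp
  39→60: 21 bp
  60→69: 9 bp
  69→76: 7 bp
  76→89: 13 bp
  89→102: 13 bp
  102→110: 8 bp
  110→121: 11 bp
  121→126: 5 bp
  126→129: 3 bp
  129→144: 15 bp
  144→161: 17 bp
  161→170: 9 bp
  170→182: 12 bp
  182→187: 5 bp
  187→201: 14 bp
  201→217: 16 bp
  217→235: 18 bp
  235→247: 12 bp
  247→253: 6 bp
  253→263: 10 bp
  263→8 (wrap): 271-263+8 = 16 bp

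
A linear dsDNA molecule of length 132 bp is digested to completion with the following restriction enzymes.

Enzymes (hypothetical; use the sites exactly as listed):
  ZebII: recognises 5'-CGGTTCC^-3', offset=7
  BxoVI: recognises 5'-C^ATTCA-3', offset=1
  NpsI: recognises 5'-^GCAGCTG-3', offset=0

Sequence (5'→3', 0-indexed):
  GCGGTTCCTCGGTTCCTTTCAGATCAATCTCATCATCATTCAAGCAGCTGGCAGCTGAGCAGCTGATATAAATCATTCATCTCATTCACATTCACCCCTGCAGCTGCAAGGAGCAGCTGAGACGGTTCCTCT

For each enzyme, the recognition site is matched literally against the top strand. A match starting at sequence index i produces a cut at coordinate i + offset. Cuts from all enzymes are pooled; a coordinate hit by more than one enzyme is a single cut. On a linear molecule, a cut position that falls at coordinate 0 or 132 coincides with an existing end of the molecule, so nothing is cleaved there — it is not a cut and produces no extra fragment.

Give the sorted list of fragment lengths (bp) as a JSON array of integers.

Scan for sites:
  ZebII (CGGTTCC, off=7): starts [1, 9, 122] → cuts [8, 16, 129]
  BxoVI (CATTCA, off=1): starts [36, 73, 82, 88] → cuts [37, 74, 83, 89]
  NpsI (GCAGCTG, off=0): starts [43, 50, 58, 99, 112] → cuts [43, 50, 58, 99, 112]

Pooled cuts: [8, 16, 37, 43, 50, 58, 74, 83, 89, 99, 112, 129]

Fragments:
  [0,8): 8 bp
  [8,16): 8 bp
  [16,37): 21 bp
  [37,43): 6 bp
  [43,50): 7 bp
  [50,58): 8 bp
  [58,74): 16 bp
  [74,83): 9 bp
  [83,89): 6 bp
  [89,99): 10 bp
  [99,112): 13 bp
  [112,129): 17 bp
  [129,132): 3 bp

[3,6,6,7,8,8,8,9,10,13,16,17,21]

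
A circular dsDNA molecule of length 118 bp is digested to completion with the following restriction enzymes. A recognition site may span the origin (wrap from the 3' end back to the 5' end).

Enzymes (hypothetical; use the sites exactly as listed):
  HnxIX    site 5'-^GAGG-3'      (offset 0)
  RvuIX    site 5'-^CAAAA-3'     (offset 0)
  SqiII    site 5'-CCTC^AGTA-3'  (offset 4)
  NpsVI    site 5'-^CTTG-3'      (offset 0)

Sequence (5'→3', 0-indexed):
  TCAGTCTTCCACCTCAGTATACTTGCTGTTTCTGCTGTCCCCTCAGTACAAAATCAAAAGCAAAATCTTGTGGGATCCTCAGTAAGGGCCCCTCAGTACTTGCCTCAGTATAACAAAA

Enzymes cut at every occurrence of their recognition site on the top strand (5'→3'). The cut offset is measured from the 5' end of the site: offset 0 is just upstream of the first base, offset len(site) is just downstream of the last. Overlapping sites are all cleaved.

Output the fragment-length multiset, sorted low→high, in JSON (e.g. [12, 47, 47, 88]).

Site scan:
  HnxIX (GAGG, off=0): no sites
  RvuIX CAAAA/0: at [48, 54, 60, 113] ⇒ [48, 54, 60, 113]
  SqiII CCTCAGTA/4: at [11, 40, 76, 90, 102] ⇒ [15, 44, 80, 94, 106]
  NpsVI CTTG/0: at [21, 66, 98] ⇒ [21, 66, 98]

All cut coordinates (distinct, sorted): [15, 21, 44, 48, 54, 60, 66, 80, 94, 98, 106, 113]

Fragments:
  15→21: 6 bp
  21→44: 23 bp
  44→48: 4 bp
  48→54: 6 bp
  54→60: 6 bp
  60→66: 6 bp
  66→80: 14 bp
  80→94: 14 bp
  94→98: 4 bp
  98→106: 8 bp
  106→113: 7 bp
  113→15 (wrap): 118-113+15 = 20 bp

[4,4,6,6,6,6,7,8,14,14,20,23]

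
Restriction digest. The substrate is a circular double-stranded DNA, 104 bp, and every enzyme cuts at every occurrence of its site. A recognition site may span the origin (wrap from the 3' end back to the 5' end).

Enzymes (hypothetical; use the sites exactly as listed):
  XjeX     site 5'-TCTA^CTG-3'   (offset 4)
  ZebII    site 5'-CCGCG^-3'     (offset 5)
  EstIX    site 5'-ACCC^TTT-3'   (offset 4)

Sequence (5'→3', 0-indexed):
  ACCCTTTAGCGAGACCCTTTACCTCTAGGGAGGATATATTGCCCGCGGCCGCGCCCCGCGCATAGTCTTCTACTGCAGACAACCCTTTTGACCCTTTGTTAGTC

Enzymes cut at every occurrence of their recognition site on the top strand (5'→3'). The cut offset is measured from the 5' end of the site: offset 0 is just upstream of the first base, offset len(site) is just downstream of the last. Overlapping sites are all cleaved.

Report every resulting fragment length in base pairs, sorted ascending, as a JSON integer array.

Per-enzyme occurrences:
  XjeX TCTACTG/4: at [68] ⇒ [72]
  ZebII CCGCG/5: at [42, 48, 55] ⇒ [47, 53, 60]
  EstIX ACCCTTT/4: at [0, 13, 81, 90] ⇒ [4, 17, 85, 94]

Pooled cuts: [4, 17, 47, 53, 60, 72, 85, 94]

Fragments:
  4→17: 13 bp
  17→47: 30 bp
  47→53: 6 bp
  53→60: 7 bp
  60→72: 12 bp
  72→85: 13 bp
  85→94: 9 bp
  94→4 (wrap): 104-94+4 = 14 bp

[6,7,9,12,13,13,14,30]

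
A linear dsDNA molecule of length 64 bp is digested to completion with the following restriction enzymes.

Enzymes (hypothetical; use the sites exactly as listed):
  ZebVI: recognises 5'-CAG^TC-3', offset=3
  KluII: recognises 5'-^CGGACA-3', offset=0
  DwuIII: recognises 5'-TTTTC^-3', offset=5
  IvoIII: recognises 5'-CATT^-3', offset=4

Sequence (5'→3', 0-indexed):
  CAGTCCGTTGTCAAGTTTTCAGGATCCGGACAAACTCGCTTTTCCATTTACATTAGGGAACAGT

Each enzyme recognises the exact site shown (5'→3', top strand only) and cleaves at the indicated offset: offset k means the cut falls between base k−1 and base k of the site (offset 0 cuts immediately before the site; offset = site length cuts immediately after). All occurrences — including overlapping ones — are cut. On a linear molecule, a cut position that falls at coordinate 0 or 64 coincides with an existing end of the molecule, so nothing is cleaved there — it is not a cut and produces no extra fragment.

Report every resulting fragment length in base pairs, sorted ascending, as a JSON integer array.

[3,4,6,6,10,17,18]

Per-enzyme occurrences:
  ZebVI (CAGTC, off=3): starts [0] → cuts [3]
  KluII (CGGACA, off=0): starts [26] → cuts [26]
  DwuIII (TTTTC, off=5): starts [15, 39] → cuts [20, 44]
  IvoIII (CATT, off=4): starts [44, 50] → cuts [48, 54]

Pooled cuts: [3, 20, 26, 44, 48, 54]

Fragments:
  [0,3): 3 bp
  [3,20): 17 bp
  [20,26): 6 bp
  [26,44): 18 bp
  [44,48): 4 bp
  [48,54): 6 bp
  [54,64): 10 bp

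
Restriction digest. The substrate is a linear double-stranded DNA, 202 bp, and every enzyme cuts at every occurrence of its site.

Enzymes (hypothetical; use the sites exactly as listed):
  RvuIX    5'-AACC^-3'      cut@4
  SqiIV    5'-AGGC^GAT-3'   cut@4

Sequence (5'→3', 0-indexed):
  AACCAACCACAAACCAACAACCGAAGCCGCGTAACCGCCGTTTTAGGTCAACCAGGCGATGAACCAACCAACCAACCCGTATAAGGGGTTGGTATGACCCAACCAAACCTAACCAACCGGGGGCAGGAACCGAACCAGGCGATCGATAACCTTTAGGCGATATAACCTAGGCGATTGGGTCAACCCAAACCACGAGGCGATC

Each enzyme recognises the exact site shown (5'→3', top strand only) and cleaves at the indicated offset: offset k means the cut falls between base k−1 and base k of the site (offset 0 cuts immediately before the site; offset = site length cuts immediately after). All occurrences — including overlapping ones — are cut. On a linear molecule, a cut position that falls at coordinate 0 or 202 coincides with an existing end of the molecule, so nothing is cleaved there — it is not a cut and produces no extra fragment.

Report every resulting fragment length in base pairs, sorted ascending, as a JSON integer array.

Scan for sites:
  RvuIX AACC/4: at [0, 4, 11, 18, 32, 49, 61, 65, 69, 73, 100, 105, 110, 114, 127, 132, 147, 163, 181, 187] ⇒ [4, 8, 15, 22, 36, 53, 65, 69, 73, 77, 104, 109, 114, 118, 131, 136, 151, 167, 185, 191]
  SqiIV AGGCGAT/4: at [53, 136, 154, 168, 194] ⇒ [57, 140, 158, 172, 198]

All cut coordinates (distinct, sorted): [4, 8, 15, 22, 36, 53, 57, 65, 69, 73, 77, 104, 109, 114, 118, 131, 136, 140, 151, 158, 167, 172, 185, 191, 198]

Fragments:
  [0,4): 4 bp
  [4,8): 4 bp
  [8,15): 7 bp
  [15,22): 7 bp
  [22,36): 14 bp
  [36,53): 17 bp
  [53,57): 4 bp
  [57,65): 8 bp
  [65,69): 4 bp
  [69,73): 4 bp
  [73,77): 4 bp
  [77,104): 27 bp
  [104,109): 5 bp
  [109,114): 5 bp
  [114,118): 4 bp
  [118,131): 13 bp
  [131,136): 5 bp
  [136,140): 4 bp
  [140,151): 11 bp
  [151,158): 7 bp
  [158,167): 9 bp
  [167,172): 5 bp
  [172,185): 13 bp
  [185,191): 6 bp
  [191,198): 7 bp
  [198,202): 4 bp

[4,4,4,4,4,4,4,4,4,5,5,5,5,6,7,7,7,7,8,9,11,13,13,14,17,27]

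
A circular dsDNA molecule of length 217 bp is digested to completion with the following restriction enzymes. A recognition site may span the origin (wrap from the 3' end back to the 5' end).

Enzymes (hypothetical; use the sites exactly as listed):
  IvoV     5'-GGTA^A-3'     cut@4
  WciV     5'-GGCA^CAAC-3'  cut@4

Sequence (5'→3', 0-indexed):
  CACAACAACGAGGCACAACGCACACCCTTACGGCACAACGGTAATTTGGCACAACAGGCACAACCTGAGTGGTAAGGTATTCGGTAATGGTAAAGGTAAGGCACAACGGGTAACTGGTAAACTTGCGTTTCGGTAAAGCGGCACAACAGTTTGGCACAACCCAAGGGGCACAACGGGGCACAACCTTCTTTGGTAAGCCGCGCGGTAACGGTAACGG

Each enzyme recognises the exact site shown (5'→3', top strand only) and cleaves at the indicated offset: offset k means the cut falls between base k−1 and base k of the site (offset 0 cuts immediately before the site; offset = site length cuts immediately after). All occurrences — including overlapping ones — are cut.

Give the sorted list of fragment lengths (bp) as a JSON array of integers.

[5,6,6,6,6,7,8,8,8,9,9,10,12,12,13,13,14,14,15,16,20]

Site scan:
  IvoV (GGTAA, off=4): starts [39, 70, 82, 88, 94, 108, 115, 131, 191, 203, 209] → cuts [43, 74, 86, 92, 98, 112, 119, 135, 195, 207, 213]
  WciV (GGCACAAC, off=4): starts [11, 31, 47, 56, 99, 139, 152, 166, 176, 215] → cuts [2, 15, 35, 51, 60, 103, 143, 156, 170, 180]

Pooled cuts: [2, 15, 35, 43, 51, 60, 74, 86, 92, 98, 103, 112, 119, 135, 143, 156, 170, 180, 195, 207, 213]

Fragment lengths:
  2→15: 13 bp
  15→35: 20 bp
  35→43: 8 bp
  43→51: 8 bp
  51→60: 9 bp
  60→74: 14 bp
  74→86: 12 bp
  86→92: 6 bp
  92→98: 6 bp
  98→103: 5 bp
  103→112: 9 bp
  112→119: 7 bp
  119→135: 16 bp
  135→143: 8 bp
  143→156: 13 bp
  156→170: 14 bp
  170→180: 10 bp
  180→195: 15 bp
  195→207: 12 bp
  207→213: 6 bp
  213→2 (wrap): 217-213+2 = 6 bp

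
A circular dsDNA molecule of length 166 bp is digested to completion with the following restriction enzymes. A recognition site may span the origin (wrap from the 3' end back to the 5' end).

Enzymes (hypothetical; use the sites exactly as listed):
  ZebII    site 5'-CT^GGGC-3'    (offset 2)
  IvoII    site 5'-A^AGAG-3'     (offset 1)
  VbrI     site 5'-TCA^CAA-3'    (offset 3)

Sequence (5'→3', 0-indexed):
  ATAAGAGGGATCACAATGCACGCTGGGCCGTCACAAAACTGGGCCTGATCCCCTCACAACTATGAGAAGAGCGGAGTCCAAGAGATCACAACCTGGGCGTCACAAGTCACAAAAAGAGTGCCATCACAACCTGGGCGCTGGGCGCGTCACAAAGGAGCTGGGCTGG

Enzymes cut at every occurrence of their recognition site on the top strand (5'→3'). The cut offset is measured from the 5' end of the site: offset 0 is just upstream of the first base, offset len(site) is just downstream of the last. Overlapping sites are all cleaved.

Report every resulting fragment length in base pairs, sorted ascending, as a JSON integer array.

[5,6,6,7,7,7,8,8,9,10,10,10,10,11,11,12,13,16]

Per-enzyme occurrences:
  ZebII (CTGGGC, off=2): starts [22, 38, 92, 130, 137, 157] → cuts [24, 40, 94, 132, 139, 159]
  IvoII (AAGAG, off=1): starts [2, 66, 79, 113] → cuts [3, 67, 80, 114]
  VbrI (TCACAA, off=3): starts [10, 30, 53, 85, 99, 106, 123, 146] → cuts [13, 33, 56, 88, 102, 109, 126, 149]

All cut coordinates (distinct, sorted): [3, 13, 24, 33, 40, 56, 67, 80, 88, 94, 102, 109, 114, 126, 132, 139, 149, 159]

Fragments:
  3→13: 10 bp
  13→24: 11 bp
  24→33: 9 bp
  33→40: 7 bp
  40→56: 16 bp
  56→67: 11 bp
  67→80: 13 bp
  80→88: 8 bp
  88→94: 6 bp
  94→102: 8 bp
  102→109: 7 bp
  109→114: 5 bp
  114→126: 12 bp
  126→132: 6 bp
  132→139: 7 bp
  139→149: 10 bp
  149→159: 10 bp
  159→3 (wrap): 166-159+3 = 10 bp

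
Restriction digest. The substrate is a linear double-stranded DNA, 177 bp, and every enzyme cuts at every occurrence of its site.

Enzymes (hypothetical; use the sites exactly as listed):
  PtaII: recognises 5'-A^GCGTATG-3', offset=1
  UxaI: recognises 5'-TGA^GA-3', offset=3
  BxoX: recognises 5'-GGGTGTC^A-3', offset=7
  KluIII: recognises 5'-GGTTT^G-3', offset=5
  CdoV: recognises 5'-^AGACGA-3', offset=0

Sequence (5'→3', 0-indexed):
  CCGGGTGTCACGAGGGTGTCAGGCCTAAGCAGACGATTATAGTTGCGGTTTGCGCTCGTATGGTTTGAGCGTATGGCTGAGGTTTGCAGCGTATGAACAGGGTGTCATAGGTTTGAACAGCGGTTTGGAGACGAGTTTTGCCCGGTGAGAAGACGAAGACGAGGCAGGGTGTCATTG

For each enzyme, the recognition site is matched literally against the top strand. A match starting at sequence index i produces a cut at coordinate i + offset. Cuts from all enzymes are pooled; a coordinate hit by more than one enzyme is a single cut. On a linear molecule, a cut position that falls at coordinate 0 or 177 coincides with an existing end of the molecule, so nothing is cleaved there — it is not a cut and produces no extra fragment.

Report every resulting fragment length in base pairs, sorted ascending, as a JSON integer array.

[2,2,2,3,4,6,8,9,10,11,12,15,17,17,18,20,21]

Site scan:
  PtaII AGCGTATG/1: at [67, 87] ⇒ [68, 88]
  UxaI TGAGA/3: at [145] ⇒ [148]
  BxoX GGGTGTCA/7: at [2, 13, 99, 166] ⇒ [9, 20, 106, 173]
  KluIII GGTTTG/5: at [46, 61, 80, 109, 121] ⇒ [51, 66, 85, 114, 126]
  CdoV AGACGA/0: at [30, 128, 150, 156] ⇒ [30, 128, 150, 156]

Pooled cuts: [9, 20, 30, 51, 66, 68, 85, 88, 106, 114, 126, 128, 148, 150, 156, 173]

Fragment lengths:
  [0,9): 9 bp
  [9,20): 11 bp
  [20,30): 10 bp
  [30,51): 21 bp
  [51,66): 15 bp
  [66,68): 2 bp
  [68,85): 17 bp
  [85,88): 3 bp
  [88,106): 18 bp
  [106,114): 8 bp
  [114,126): 12 bp
  [126,128): 2 bp
  [128,148): 20 bp
  [148,150): 2 bp
  [150,156): 6 bp
  [156,173): 17 bp
  [173,177): 4 bp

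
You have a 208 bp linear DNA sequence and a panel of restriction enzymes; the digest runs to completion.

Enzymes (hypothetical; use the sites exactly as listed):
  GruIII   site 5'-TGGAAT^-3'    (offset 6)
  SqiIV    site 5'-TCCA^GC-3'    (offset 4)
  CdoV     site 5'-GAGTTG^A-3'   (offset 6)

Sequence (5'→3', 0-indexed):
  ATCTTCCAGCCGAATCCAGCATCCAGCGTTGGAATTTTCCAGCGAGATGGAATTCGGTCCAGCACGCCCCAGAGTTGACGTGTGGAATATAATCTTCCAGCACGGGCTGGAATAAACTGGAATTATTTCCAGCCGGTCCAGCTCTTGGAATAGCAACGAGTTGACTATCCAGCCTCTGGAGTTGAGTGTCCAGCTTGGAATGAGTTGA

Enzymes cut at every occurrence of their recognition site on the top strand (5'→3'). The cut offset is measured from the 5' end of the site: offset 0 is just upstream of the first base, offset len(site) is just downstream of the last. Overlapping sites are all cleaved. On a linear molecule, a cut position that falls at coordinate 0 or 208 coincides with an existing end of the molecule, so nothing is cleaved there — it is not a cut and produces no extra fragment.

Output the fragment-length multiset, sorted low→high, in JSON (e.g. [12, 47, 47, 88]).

Per-enzyme occurrences:
  GruIII TGGAAT/6: at [29, 47, 82, 107, 117, 145, 195] ⇒ [35, 53, 88, 113, 123, 151, 201]
  SqiIV TCCAGC/4: at [4, 14, 21, 37, 57, 95, 127, 136, 167, 188] ⇒ [8, 18, 25, 41, 61, 99, 131, 140, 171, 192]
  CdoV GAGTTGA/6: at [71, 157, 178, 201] ⇒ [77, 163, 184, 207]

Pooled cuts: [8, 18, 25, 35, 41, 53, 61, 77, 88, 99, 113, 123, 131, 140, 151, 163, 171, 184, 192, 201, 207]

Fragments:
  [0,8): 8 bp
  [8,18): 10 bp
  [18,25): 7 bp
  [25,35): 10 bp
  [35,41): 6 bp
  [41,53): 12 bp
  [53,61): 8 bp
  [61,77): 16 bp
  [77,88): 11 bp
  [88,99): 11 bp
  [99,113): 14 bp
  [113,123): 10 bp
  [123,131): 8 bp
  [131,140): 9 bp
  [140,151): 11 bp
  [151,163): 12 bp
  [163,171): 8 bp
  [171,184): 13 bp
  [184,192): 8 bp
  [192,201): 9 bp
  [201,207): 6 bp
  [207,208): 1 bp

[1,6,6,7,8,8,8,8,8,9,9,10,10,10,11,11,11,12,12,13,14,16]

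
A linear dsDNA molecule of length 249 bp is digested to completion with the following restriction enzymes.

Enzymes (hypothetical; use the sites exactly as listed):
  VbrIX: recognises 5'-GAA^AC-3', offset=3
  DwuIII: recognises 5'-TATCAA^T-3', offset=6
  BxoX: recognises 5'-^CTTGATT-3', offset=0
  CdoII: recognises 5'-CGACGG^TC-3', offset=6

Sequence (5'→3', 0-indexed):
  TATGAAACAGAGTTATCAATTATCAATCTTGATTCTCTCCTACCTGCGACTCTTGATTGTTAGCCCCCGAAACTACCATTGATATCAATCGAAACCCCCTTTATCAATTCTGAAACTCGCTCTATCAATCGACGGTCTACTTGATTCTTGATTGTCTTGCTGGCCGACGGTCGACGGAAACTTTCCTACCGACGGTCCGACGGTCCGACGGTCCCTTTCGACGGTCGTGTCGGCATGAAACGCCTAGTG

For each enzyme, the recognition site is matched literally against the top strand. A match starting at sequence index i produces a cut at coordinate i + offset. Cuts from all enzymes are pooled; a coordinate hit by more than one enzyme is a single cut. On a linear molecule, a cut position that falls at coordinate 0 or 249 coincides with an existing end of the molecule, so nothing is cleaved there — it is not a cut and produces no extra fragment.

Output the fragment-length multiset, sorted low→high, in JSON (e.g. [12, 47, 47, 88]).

[1,4,5,6,7,7,7,7,8,8,9,10,13,13,14,14,15,16,17,20,24,24]

Site scan:
  VbrIX GAAAC/3: at [3, 68, 90, 111, 176, 236] ⇒ [6, 71, 93, 114, 179, 239]
  DwuIII TATCAAT/6: at [13, 20, 82, 101, 122] ⇒ [19, 26, 88, 107, 128]
  BxoX CTTGATT/0: at [27, 51, 139, 146] ⇒ [27, 51, 139, 146]
  CdoII CGACGGTC/6: at [129, 164, 189, 197, 205, 218] ⇒ [135, 170, 195, 203, 211, 224]

All cut coordinates (distinct, sorted): [6, 19, 26, 27, 51, 71, 88, 93, 107, 114, 128, 135, 139, 146, 170, 179, 195, 203, 211, 224, 239]

Fragments:
  [0,6): 6 bp
  [6,19): 13 bp
  [19,26): 7 bp
  [26,27): 1 bp
  [27,51): 24 bp
  [51,71): 20 bp
  [71,88): 17 bp
  [88,93): 5 bp
  [93,107): 14 bp
  [107,114): 7 bp
  [114,128): 14 bp
  [128,135): 7 bp
  [135,139): 4 bp
  [139,146): 7 bp
  [146,170): 24 bp
  [170,179): 9 bp
  [179,195): 16 bp
  [195,203): 8 bp
  [203,211): 8 bp
  [211,224): 13 bp
  [224,239): 15 bp
  [239,249): 10 bp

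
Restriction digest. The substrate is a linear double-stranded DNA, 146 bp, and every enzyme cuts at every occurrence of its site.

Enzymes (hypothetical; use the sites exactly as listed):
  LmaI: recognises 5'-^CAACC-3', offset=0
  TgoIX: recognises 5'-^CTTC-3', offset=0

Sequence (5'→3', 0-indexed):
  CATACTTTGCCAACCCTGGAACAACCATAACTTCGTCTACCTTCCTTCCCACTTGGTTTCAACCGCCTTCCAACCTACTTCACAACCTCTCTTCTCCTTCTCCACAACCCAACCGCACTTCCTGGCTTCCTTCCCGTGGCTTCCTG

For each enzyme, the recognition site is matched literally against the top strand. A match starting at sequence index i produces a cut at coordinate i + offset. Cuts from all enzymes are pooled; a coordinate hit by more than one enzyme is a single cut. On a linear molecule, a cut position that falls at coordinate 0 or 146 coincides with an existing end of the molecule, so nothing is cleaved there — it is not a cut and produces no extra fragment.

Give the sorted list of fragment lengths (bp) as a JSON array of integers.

Site scan:
  LmaI CAACC/0: at [10, 21, 59, 70, 82, 104, 109] ⇒ [10, 21, 59, 70, 82, 104, 109]
  TgoIX CTTC/0: at [30, 40, 44, 66, 77, 90, 96, 117, 125, 129, 139] ⇒ [30, 40, 44, 66, 77, 90, 96, 117, 125, 129, 139]

Pooled cuts: [10, 21, 30, 40, 44, 59, 66, 70, 77, 82, 90, 96, 104, 109, 117, 125, 129, 139]

Fragment lengths:
  [0,10): 10 bp
  [10,21): 11 bp
  [21,30): 9 bp
  [30,40): 10 bp
  [40,44): 4 bp
  [44,59): 15 bp
  [59,66): 7 bp
  [66,70): 4 bp
  [70,77): 7 bp
  [77,82): 5 bp
  [82,90): 8 bp
  [90,96): 6 bp
  [96,104): 8 bp
  [104,109): 5 bp
  [109,117): 8 bp
  [117,125): 8 bp
  [125,129): 4 bp
  [129,139): 10 bp
  [139,146): 7 bp

[4,4,4,5,5,6,7,7,7,8,8,8,8,9,10,10,10,11,15]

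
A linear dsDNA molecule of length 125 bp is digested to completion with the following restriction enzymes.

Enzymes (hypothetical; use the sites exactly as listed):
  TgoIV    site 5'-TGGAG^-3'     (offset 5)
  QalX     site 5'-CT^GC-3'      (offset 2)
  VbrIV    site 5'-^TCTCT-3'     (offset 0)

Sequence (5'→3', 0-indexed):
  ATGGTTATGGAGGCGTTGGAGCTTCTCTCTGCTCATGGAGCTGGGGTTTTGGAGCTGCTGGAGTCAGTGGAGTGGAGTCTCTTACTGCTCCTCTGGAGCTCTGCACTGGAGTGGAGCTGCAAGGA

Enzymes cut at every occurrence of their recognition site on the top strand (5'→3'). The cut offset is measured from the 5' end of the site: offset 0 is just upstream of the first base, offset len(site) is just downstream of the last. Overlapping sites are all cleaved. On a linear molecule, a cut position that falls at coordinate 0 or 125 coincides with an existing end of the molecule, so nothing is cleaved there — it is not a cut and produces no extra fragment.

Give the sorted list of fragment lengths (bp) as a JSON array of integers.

[2,2,2,2,4,5,5,5,7,7,9,9,9,9,10,12,12,14]

Site scan:
  TgoIV (TGGAG, off=5): starts [7, 16, 35, 49, 58, 67, 72, 93, 106, 111] → cuts [12, 21, 40, 54, 63, 72, 77, 98, 111, 116]
  QalX (CTGC, off=2): starts [28, 54, 84, 100, 116] → cuts [30, 56, 86, 102, 118]
  VbrIV (TCTCT, off=0): starts [23, 25, 77] → cuts [23, 25, 77]

Pooled cuts: [12, 21, 23, 25, 30, 40, 54, 56, 63, 72, 77, 86, 98, 102, 111, 116, 118]

Fragment lengths:
  [0,12): 12 bp
  [12,21): 9 bp
  [21,23): 2 bp
  [23,25): 2 bp
  [25,30): 5 bp
  [30,40): 10 bp
  [40,54): 14 bp
  [54,56): 2 bp
  [56,63): 7 bp
  [63,72): 9 bp
  [72,77): 5 bp
  [77,86): 9 bp
  [86,98): 12 bp
  [98,102): 4 bp
  [102,111): 9 bp
  [111,116): 5 bp
  [116,118): 2 bp
  [118,125): 7 bp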